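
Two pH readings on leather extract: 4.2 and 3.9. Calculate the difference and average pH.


Difference = |4.2 - 3.9| = 0.3
Average = (4.2 + 3.9) / 2 = 4.05


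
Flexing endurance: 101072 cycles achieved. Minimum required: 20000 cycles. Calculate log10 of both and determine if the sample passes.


log10(101072) = 5.00
log10(20000) = 4.30
Passes: Yes


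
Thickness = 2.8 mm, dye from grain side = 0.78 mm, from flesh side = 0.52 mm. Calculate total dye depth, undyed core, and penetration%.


Total dyed = 0.78 + 0.52 = 1.30 mm
Undyed core = 2.8 - 1.30 = 1.50 mm
Penetration = 1.30 / 2.8 x 100 = 46.4%


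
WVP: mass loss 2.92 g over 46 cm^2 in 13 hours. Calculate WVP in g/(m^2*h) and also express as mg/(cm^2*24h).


WVP = 48.83 g/(m^2*h)
Daily rate = 117.19 mg/(cm^2*24h)

WVP = 2.92 / (46 x 13) x 10000 = 48.83 g/(m^2*h)
Mass loss in mg = 2.92 x 1000 = 2920 mg
Per cm^2 per 24h in mg: 2920 x 24 / (46 x 13) = 70080 / 598 = 117.19 mg/(cm^2*24h)


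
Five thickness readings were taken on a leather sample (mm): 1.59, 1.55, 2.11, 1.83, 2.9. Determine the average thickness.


2.00 mm

Sum = 1.59 + 1.55 + 2.11 + 1.83 + 2.9 = 9.98
Average = 9.98 / 5 = 2.00 mm


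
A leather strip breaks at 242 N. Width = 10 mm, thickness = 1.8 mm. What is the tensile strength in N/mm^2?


13.44 N/mm^2


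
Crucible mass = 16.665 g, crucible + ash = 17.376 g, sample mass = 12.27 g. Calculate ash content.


Ash mass = 0.711 g
Ash content = 5.79%

Ash mass = 17.376 - 16.665 = 0.711 g
Ash% = 0.711 / 12.27 x 100 = 5.79%


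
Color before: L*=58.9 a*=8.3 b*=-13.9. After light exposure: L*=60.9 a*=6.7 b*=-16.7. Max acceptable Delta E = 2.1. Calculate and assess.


Delta E = 3.79
Passes: No

dL = 2.0, da = -1.6, db = -2.8
dE = sqrt((2.0)^2 + (-1.6)^2 + (-2.8)^2) = 3.79
Max = 2.1
Passes: No


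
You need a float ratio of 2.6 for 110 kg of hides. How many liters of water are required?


286.0 L


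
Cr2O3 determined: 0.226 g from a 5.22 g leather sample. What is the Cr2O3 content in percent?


4.33%

Cr2O3% = 0.226 / 5.22 x 100
Cr2O3% = 4.33%


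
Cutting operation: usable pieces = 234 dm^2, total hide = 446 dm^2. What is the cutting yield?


52.5%

Yield = usable / total x 100
Yield = 234 / 446 x 100 = 52.5%


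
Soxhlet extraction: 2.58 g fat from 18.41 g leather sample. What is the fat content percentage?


14.0%

Fat content = 2.58 / 18.41 x 100
Fat = 14.0%


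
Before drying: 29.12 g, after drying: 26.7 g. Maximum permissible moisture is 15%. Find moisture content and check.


MC = (29.12 - 26.7) / 29.12 x 100 = 8.3%
Maximum: 15%
Acceptable: Yes


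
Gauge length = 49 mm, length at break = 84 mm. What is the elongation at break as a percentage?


Extension = 84 - 49 = 35 mm
Elongation = 35 / 49 x 100 = 71.4%


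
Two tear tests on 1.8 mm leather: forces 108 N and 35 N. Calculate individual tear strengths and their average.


Tear 1 = 60.0 N/mm
Tear 2 = 19.4 N/mm
Average = 39.7 N/mm

Tear 1 = 108 / 1.8 = 60.0 N/mm
Tear 2 = 35 / 1.8 = 19.4 N/mm
Average = (60.0 + 19.4) / 2 = 39.7 N/mm


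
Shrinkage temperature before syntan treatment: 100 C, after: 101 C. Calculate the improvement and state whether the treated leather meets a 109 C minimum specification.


Improvement = 101 - 100 = 1 C
Spec check: 101 C >= 109 C? No


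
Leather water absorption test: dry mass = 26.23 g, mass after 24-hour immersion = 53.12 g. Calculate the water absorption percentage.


Water absorbed = 53.12 - 26.23 = 26.89 g
WA% = 26.89 / 26.23 x 100 = 102.5%


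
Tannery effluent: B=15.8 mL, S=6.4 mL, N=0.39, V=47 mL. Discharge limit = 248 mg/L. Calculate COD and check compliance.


COD = (15.8 - 6.4) x 0.39 x 8000 / 47 = 624.0 mg/L
Limit: 248 mg/L
Compliant: No


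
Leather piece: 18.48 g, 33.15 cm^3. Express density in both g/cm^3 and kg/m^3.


0.557 g/cm^3
557 kg/m^3


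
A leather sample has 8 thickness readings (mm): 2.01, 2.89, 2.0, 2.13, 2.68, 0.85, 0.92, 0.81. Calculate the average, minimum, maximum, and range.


Average = 1.79 mm
Min = 0.81 mm
Max = 2.89 mm
Range = 2.08 mm

Sum = 14.29
Average = 14.29 / 8 = 1.79 mm
Minimum = 0.81 mm
Maximum = 2.89 mm
Range = 2.89 - 0.81 = 2.08 mm


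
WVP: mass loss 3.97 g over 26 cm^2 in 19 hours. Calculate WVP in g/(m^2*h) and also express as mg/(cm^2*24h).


WVP = 3.97 / (26 x 19) x 10000 = 80.36 g/(m^2*h)
Mass loss in mg = 3.97 x 1000 = 3970 mg
Per cm^2 per 24h in mg: 3970 x 24 / (26 x 19) = 95280 / 494 = 192.87 mg/(cm^2*24h)


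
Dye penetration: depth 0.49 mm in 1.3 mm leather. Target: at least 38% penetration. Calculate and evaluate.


Penetration = 0.49 / 1.3 x 100 = 37.7%
Target: 38%
Meets target: No


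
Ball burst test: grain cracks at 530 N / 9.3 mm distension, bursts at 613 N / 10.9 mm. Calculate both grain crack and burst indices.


Crack index = 530 / 9.3 = 57.0 N/mm
Burst index = 613 / 10.9 = 56.2 N/mm


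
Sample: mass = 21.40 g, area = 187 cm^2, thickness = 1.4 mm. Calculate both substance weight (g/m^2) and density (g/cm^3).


SW = 21.40 / 187 x 10000 = 1144.4 g/m^2
Volume = 187 x 1.4 / 10 = 26.18 cm^3
Density = 21.40 / 26.18 = 0.817 g/cm^3


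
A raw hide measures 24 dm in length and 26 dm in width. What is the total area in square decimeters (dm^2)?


Area = length x width
Area = 24 x 26 = 624 dm^2


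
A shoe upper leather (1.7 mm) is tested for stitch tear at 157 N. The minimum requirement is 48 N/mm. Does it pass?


STS = 92.4 N/mm
Passes: Yes

STS = 157 / 1.7 = 92.4 N/mm
Minimum required: 48 N/mm
Passes: Yes


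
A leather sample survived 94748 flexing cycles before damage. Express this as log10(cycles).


4.98

log10(94748) = 4.98


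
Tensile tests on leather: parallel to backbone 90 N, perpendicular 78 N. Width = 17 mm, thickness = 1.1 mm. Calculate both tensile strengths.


Parallel = 4.81 N/mm^2
Perpendicular = 4.17 N/mm^2

Area = 17 x 1.1 = 18.7 mm^2
TS (parallel) = 90 / 18.7 = 4.81 N/mm^2
TS (perpendicular) = 78 / 18.7 = 4.17 N/mm^2


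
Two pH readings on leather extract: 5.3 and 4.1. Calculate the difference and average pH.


Difference = 1.2
Average pH = 4.70


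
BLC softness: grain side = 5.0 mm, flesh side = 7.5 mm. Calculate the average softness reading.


6.25 mm


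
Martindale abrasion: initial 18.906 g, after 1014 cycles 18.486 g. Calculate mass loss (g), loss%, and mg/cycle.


Mass loss = 0.420 g
Loss = 2.22%
Rate = 0.414 mg/cycle

Loss = 18.906 - 18.486 = 0.420 g
Loss% = 0.420 / 18.906 x 100 = 2.22%
Rate = 0.420 / 1014 x 1000 = 0.414 mg/cycle


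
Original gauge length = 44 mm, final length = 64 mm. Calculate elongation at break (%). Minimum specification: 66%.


Elongation = 45.5%
Meets spec: No


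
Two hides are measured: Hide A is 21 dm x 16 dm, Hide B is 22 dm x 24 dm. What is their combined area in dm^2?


Hide A area = 21 x 16 = 336 dm^2
Hide B area = 22 x 24 = 528 dm^2
Total = 336 + 528 = 864 dm^2


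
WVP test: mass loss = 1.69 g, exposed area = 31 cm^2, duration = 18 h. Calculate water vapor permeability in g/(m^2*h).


30.29 g/(m^2*h)


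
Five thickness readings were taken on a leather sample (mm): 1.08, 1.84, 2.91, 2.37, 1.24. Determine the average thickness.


Sum = 1.08 + 1.84 + 2.91 + 2.37 + 1.24 = 9.44
Average = 9.44 / 5 = 1.89 mm


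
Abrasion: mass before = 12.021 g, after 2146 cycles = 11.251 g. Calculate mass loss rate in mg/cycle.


0.359 mg/cycle

Mass loss = 12.021 - 11.251 = 0.770 g
Rate = 0.770 / 2146 x 1000 = 0.359 mg/cycle


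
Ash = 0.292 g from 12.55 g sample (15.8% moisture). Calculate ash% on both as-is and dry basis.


As-is ash = 2.33%
Dry-basis ash = 2.76%


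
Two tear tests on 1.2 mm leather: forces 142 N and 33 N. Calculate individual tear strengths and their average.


Tear 1 = 142 / 1.2 = 118.3 N/mm
Tear 2 = 33 / 1.2 = 27.5 N/mm
Average = (118.3 + 27.5) / 2 = 72.9 N/mm


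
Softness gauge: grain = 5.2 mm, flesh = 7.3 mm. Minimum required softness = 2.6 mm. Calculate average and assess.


Average = (5.2 + 7.3) / 2 = 6.25 mm
Minimum = 2.6 mm
Meets requirement: Yes


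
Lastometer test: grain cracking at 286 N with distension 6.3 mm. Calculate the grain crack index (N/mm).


45.4 N/mm

Grain crack index = force / distension
Index = 286 / 6.3 = 45.4 N/mm


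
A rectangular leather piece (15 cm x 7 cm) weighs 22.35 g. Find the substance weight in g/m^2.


Area = 15 x 7 = 105 cm^2
SW = 22.35 / 105 x 10000 = 2128.6 g/m^2


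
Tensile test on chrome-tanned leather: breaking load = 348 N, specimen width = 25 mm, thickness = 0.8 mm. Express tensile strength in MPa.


Cross-section = 25 x 0.8 = 20.0 mm^2
TS = 348 / 20.0 = 17.40 MPa
(1 N/mm^2 = 1 MPa)


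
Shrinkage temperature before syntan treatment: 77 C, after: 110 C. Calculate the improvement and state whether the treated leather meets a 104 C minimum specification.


Improvement = 33 C
Meets 104 C spec: Yes

Improvement = 110 - 77 = 33 C
Spec check: 110 C >= 104 C? Yes


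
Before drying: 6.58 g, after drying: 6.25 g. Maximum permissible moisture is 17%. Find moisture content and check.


MC = (6.58 - 6.25) / 6.58 x 100 = 5.0%
Maximum: 17%
Acceptable: Yes


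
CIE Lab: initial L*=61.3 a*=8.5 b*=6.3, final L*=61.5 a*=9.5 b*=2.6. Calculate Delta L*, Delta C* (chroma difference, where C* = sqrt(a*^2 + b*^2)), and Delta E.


Delta L* = 61.5 - 61.3 = 0.2
C1* = sqrt((8.5)^2 + (6.3)^2) = 10.580
C2* = sqrt((9.5)^2 + (2.6)^2) = 9.849
Delta C* = 9.849 - 10.580 = -0.73
Delta E = sqrt((0.2)^2 + (1.0)^2 + (-3.7)^2) = 3.84


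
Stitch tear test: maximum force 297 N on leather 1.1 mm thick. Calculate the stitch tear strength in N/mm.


Stitch tear strength = force / thickness
STS = 297 / 1.1 = 270.0 N/mm


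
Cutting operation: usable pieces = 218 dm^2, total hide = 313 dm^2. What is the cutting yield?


Yield = usable / total x 100
Yield = 218 / 313 x 100 = 69.6%


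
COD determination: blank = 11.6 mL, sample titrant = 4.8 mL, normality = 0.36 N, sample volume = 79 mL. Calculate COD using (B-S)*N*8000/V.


COD = (11.6 - 4.8) x 0.36 x 8000 / 79
COD = 6.8 x 0.36 x 8000 / 79
COD = 247.9 mg/L


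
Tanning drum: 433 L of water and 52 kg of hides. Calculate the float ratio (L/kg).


Float ratio = water / hide weight
Ratio = 433 / 52 = 8.3


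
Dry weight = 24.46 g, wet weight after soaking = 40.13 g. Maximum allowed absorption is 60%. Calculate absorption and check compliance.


WA = (40.13 - 24.46) / 24.46 x 100 = 64.1%
Maximum allowed: 60%
Compliant: No


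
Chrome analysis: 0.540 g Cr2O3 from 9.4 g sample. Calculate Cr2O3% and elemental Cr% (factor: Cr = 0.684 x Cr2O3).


Cr2O3% = 0.540 / 9.4 x 100 = 5.74%
Cr% = 5.74 x 0.684 = 3.93%


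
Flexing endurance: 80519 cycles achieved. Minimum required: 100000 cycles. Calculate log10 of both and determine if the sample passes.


log10(80519) = 4.91
log10(100000) = 5.00
Passes: No


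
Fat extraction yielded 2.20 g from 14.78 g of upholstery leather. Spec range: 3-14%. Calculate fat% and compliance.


Fat% = 2.20 / 14.78 x 100 = 14.9%
Spec range: 3-14%
Compliant: No


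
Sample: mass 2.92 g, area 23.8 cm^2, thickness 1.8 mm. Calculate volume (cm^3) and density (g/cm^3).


Volume = 4.284 cm^3
Density = 0.682 g/cm^3

Thickness in cm = 1.8 / 10 = 0.18 cm
Volume = 23.8 x 0.18 = 4.284 cm^3
Density = 2.92 / 4.284 = 0.682 g/cm^3


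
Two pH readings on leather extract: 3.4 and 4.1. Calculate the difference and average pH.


Difference = 0.7
Average pH = 3.75

Difference = |3.4 - 4.1| = 0.7
Average = (3.4 + 4.1) / 2 = 3.75


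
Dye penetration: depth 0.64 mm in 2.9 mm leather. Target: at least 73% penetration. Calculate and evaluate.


Penetration = 22.1%
Meets target: No


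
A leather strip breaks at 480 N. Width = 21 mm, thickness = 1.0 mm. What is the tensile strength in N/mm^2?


Cross-sectional area = 21 x 1.0 = 21.0 mm^2
Tensile strength = 480 / 21.0 = 22.86 N/mm^2


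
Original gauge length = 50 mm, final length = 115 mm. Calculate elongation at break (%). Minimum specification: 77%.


Elongation = 130.0%
Meets spec: Yes

Extension = 115 - 50 = 65 mm
Elongation = 65 / 50 x 100 = 130.0%
Minimum required: 77%
Meets specification: Yes


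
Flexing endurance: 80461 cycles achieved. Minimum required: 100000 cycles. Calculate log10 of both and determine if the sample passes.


Achieved: log10 = 4.91
Required: log10 = 5.00
Passes: No


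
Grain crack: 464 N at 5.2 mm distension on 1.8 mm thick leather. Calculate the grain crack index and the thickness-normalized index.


Crack index = 464 / 5.2 = 89.2 N/mm
Normalized = 89.2 / 1.8 = 49.6 N/mm per mm


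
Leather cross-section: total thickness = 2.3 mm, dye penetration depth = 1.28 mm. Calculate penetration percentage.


55.7%

Penetration% = 1.28 / 2.3 x 100
Penetration = 55.7%


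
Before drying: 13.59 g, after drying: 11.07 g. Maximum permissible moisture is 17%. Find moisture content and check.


MC = (13.59 - 11.07) / 13.59 x 100 = 18.5%
Maximum: 17%
Acceptable: No


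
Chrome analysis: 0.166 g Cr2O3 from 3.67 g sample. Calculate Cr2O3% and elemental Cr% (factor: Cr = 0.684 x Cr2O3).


Cr2O3 = 4.52%
Cr = 3.09%

Cr2O3% = 0.166 / 3.67 x 100 = 4.52%
Cr% = 4.52 x 0.684 = 3.09%


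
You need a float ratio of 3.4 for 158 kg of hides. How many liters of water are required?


537.2 L

Water = hide weight x target ratio
Water = 158 x 3.4 = 537.2 L


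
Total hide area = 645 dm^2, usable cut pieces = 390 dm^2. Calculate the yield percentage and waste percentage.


Yield = 60.5%
Waste = 39.5%


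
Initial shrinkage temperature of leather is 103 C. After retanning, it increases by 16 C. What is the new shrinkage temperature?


119 C

New Ts = 103 + 16 = 119 C


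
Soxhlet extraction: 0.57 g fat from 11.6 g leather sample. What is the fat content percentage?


4.9%


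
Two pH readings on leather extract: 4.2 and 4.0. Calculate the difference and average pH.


Difference = 0.2
Average pH = 4.10

Difference = |4.2 - 4.0| = 0.2
Average = (4.2 + 4.0) / 2 = 4.10


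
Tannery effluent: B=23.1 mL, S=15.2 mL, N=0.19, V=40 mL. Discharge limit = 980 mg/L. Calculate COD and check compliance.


COD = (23.1 - 15.2) x 0.19 x 8000 / 40 = 300.2 mg/L
Limit: 980 mg/L
Compliant: Yes


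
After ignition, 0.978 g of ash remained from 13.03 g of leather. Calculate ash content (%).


7.51%

Ash% = 0.978 / 13.03 x 100
Ash% = 7.51%


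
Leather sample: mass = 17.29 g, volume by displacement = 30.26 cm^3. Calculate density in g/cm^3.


0.571 g/cm^3

Density = mass / volume
Density = 17.29 / 30.26 = 0.571 g/cm^3


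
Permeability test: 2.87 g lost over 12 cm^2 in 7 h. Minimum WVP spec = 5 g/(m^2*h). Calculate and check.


WVP = 341.67 g/(m^2*h)
Meets specification: Yes


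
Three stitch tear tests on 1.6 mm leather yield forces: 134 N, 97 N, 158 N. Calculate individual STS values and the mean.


STS1 = 134 / 1.6 = 83.8 N/mm
STS2 = 97 / 1.6 = 60.6 N/mm
STS3 = 158 / 1.6 = 98.8 N/mm
Mean = (83.8 + 60.6 + 98.8) / 3 = 81.1 N/mm


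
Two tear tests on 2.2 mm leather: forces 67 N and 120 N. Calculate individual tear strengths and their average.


Tear 1 = 67 / 2.2 = 30.5 N/mm
Tear 2 = 120 / 2.2 = 54.5 N/mm
Average = (30.5 + 54.5) / 2 = 42.5 N/mm


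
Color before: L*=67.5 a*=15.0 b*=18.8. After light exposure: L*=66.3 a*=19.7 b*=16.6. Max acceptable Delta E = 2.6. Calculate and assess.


Delta E = 5.33
Passes: No


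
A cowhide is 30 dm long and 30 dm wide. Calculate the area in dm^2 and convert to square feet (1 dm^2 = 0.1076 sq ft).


Area = 30 x 30 = 900 dm^2
Conversion: 900 x 0.1076 = 96.84 sq ft


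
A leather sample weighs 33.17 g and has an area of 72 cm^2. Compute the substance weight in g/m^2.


4606.9 g/m^2

Substance weight = mass / area x 10000
SW = 33.17 / 72 x 10000
SW = 4606.9 g/m^2


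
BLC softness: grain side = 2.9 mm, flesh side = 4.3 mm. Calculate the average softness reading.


Average = (2.9 + 4.3) / 2
Average = 3.60 mm


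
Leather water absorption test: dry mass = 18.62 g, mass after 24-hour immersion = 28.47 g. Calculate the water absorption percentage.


Water absorbed = 28.47 - 18.62 = 9.85 g
WA% = 9.85 / 18.62 x 100 = 52.9%


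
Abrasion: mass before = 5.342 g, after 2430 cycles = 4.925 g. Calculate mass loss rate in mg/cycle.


0.172 mg/cycle

Mass loss = 5.342 - 4.925 = 0.417 g
Rate = 0.417 / 2430 x 1000 = 0.172 mg/cycle


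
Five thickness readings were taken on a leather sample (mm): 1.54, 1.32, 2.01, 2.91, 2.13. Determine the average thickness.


Sum = 1.54 + 1.32 + 2.01 + 2.91 + 2.13 = 9.91
Average = 9.91 / 5 = 1.98 mm


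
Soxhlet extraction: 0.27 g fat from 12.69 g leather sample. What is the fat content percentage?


2.1%

Fat content = 0.27 / 12.69 x 100
Fat = 2.1%


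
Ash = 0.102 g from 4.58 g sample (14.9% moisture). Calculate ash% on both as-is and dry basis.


As-is ash = 2.23%
Dry-basis ash = 2.62%

As-is ash% = 0.102 / 4.58 x 100 = 2.23%
Dry mass = 4.58 x (100 - 14.9) / 100 = 3.89758 g
Dry-basis ash% = 0.102 / 3.89758 x 100 = 2.62%


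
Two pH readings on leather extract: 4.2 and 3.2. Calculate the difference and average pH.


Difference = |4.2 - 3.2| = 1.0
Average = (4.2 + 3.2) / 2 = 3.70


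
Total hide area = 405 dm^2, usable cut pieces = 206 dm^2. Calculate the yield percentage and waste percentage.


Yield = 206 / 405 x 100 = 50.9%
Waste = 405 - 206 = 199 dm^2
Waste% = 100 - 50.9 = 49.1%


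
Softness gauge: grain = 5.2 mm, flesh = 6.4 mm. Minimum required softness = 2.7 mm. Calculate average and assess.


Average softness = 5.80 mm
Meets requirement: Yes

Average = (5.2 + 6.4) / 2 = 5.80 mm
Minimum = 2.7 mm
Meets requirement: Yes


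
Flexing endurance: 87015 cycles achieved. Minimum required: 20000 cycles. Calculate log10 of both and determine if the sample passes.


log10(87015) = 4.94
log10(20000) = 4.30
Passes: Yes


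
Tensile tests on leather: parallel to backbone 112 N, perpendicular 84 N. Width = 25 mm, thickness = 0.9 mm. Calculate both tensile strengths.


Parallel = 4.98 N/mm^2
Perpendicular = 3.73 N/mm^2

Area = 25 x 0.9 = 22.5 mm^2
TS (parallel) = 112 / 22.5 = 4.98 N/mm^2
TS (perpendicular) = 84 / 22.5 = 3.73 N/mm^2


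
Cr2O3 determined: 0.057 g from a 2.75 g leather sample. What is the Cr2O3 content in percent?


2.07%

Cr2O3% = 0.057 / 2.75 x 100
Cr2O3% = 2.07%


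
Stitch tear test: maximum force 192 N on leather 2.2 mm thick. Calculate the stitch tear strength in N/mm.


87.3 N/mm

Stitch tear strength = force / thickness
STS = 192 / 2.2 = 87.3 N/mm


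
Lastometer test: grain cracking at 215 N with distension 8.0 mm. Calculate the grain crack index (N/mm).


Grain crack index = force / distension
Index = 215 / 8.0 = 26.9 N/mm


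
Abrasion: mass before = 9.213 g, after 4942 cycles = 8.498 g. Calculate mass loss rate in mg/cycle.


0.145 mg/cycle

Mass loss = 9.213 - 8.498 = 0.715 g
Rate = 0.715 / 4942 x 1000 = 0.145 mg/cycle


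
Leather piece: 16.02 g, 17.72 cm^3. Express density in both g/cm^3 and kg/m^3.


0.904 g/cm^3
904 kg/m^3

Density = 16.02 / 17.72 = 0.904 g/cm^3
Convert: 0.904 x 1000 = 904 kg/m^3


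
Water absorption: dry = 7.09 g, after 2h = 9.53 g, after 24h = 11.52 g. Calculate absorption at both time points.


2h absorption = 34.4%
24h absorption = 62.5%


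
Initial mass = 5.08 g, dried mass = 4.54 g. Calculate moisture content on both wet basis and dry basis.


Wet basis = 10.6%
Dry basis = 11.9%

Moisture lost = 5.08 - 4.54 = 0.54 g
Wet basis MC = 0.54 / 5.08 x 100 = 10.6%
Dry basis MC = 0.54 / 4.54 x 100 = 11.9%


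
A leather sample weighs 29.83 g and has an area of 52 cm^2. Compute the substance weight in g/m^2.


5736.5 g/m^2


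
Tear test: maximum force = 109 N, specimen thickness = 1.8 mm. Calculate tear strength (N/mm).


60.6 N/mm

Tear strength = force / thickness
Tear = 109 / 1.8 = 60.6 N/mm


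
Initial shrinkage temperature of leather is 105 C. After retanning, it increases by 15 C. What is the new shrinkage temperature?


New Ts = 105 + 15 = 120 C


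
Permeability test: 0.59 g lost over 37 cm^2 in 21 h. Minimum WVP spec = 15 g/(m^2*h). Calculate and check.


WVP = 7.59 g/(m^2*h)
Meets specification: No

WVP = 0.59 / (37 x 21) x 10000 = 7.59 g/(m^2*h)
Minimum: 15 g/(m^2*h)
Meets spec: No


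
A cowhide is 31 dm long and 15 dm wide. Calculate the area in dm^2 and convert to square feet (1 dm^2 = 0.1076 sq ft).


465 dm^2
50.03 sq ft


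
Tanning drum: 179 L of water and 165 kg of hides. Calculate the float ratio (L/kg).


Float ratio = water / hide weight
Ratio = 179 / 165 = 1.1


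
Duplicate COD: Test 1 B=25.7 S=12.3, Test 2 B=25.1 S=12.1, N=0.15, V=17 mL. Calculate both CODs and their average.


COD1 = (25.7 - 12.3) x 0.15 x 8000 / 17 = 945.9 mg/L
COD2 = (25.1 - 12.1) x 0.15 x 8000 / 17 = 917.6 mg/L
Average = (945.9 + 917.6) / 2 = 931.8 mg/L


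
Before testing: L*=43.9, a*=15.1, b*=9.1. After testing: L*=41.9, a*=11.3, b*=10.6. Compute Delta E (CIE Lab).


dL = 41.9 - 43.9 = -2.0
da = 11.3 - 15.1 = -3.8
db = 10.6 - 9.1 = 1.5
dE = sqrt((-2.0)^2 + (-3.8)^2 + (1.5)^2) = 4.55


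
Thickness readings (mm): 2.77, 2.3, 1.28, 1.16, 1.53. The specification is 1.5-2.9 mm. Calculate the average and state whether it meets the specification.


Sum = 9.04
Average = 9.04 / 5 = 1.81 mm
Specification range: 1.5 to 2.9 mm
Within spec: Yes


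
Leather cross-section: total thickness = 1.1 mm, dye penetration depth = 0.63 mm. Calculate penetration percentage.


Penetration% = 0.63 / 1.1 x 100
Penetration = 57.3%


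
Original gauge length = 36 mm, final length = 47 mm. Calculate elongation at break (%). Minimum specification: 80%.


Elongation = 30.6%
Meets spec: No


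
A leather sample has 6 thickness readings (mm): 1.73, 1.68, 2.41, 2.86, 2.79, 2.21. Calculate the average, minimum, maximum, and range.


Average = 2.28 mm
Min = 1.68 mm
Max = 2.86 mm
Range = 1.18 mm


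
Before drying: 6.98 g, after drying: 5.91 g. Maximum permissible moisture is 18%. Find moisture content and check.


MC = (6.98 - 5.91) / 6.98 x 100 = 15.3%
Maximum: 18%
Acceptable: Yes


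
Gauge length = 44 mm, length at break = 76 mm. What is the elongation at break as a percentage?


72.7%

Extension = 76 - 44 = 32 mm
Elongation = 32 / 44 x 100 = 72.7%


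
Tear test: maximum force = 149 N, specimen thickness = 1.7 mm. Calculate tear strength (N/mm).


87.6 N/mm

Tear strength = force / thickness
Tear = 149 / 1.7 = 87.6 N/mm


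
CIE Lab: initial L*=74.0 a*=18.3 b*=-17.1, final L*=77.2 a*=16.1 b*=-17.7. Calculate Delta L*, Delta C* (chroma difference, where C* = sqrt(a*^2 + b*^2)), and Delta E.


Delta L* = 77.2 - 74.0 = 3.2
C1* = sqrt((18.3)^2 + (-17.1)^2) = 25.046
C2* = sqrt((16.1)^2 + (-17.7)^2) = 23.927
Delta C* = 23.927 - 25.046 = -1.12
Delta E = sqrt((3.2)^2 + (-2.2)^2 + (-0.6)^2) = 3.93


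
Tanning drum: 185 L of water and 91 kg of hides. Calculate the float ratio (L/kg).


2.0

Float ratio = water / hide weight
Ratio = 185 / 91 = 2.0


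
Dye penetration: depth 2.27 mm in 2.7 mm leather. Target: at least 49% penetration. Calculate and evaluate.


Penetration = 84.1%
Meets target: Yes

Penetration = 2.27 / 2.7 x 100 = 84.1%
Target: 49%
Meets target: Yes


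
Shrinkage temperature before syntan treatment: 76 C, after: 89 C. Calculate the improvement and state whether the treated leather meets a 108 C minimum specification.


Improvement = 89 - 76 = 13 C
Spec check: 89 C >= 108 C? No


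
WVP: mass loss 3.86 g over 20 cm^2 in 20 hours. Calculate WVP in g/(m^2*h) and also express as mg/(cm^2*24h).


WVP = 96.50 g/(m^2*h)
Daily rate = 231.60 mg/(cm^2*24h)


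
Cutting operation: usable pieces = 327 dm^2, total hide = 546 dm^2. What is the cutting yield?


Yield = usable / total x 100
Yield = 327 / 546 x 100 = 59.9%


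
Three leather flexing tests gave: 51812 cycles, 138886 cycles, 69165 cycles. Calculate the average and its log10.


Average = (51812 + 138886 + 69165) / 3 = 86621 cycles
log10(86621) = 4.94


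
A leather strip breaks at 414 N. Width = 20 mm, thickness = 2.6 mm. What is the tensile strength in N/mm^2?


Cross-sectional area = 20 x 2.6 = 52.0 mm^2
Tensile strength = 414 / 52.0 = 7.96 N/mm^2


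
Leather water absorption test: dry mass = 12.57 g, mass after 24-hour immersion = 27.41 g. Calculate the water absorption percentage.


Water absorbed = 27.41 - 12.57 = 14.84 g
WA% = 14.84 / 12.57 x 100 = 118.1%


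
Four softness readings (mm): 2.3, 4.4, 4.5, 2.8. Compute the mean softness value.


Sum = 2.3 + 4.4 + 4.5 + 2.8
Mean = 14.0 / 4 = 3.50 mm


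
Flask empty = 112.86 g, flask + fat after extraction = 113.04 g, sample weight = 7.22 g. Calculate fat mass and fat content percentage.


Fat mass = 113.04 - 112.86 = 0.18 g
Fat% = 0.18 / 7.22 x 100 = 2.5%


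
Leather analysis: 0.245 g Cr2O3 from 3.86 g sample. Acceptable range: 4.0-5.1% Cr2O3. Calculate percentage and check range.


Cr2O3% = 0.245 / 3.86 x 100 = 6.35%
Acceptable range: 4.0 to 5.1%
Within range: No


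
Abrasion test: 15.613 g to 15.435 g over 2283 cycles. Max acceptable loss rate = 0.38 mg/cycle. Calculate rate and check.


Loss = 15.613 - 15.435 = 0.178 g
Rate = 0.178 g / 2283 cycles x 1000 = 0.078 mg/cycle
Max = 0.38 mg/cycle
Passes: Yes


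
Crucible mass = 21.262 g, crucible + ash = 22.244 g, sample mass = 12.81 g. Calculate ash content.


Ash mass = 22.244 - 21.262 = 0.982 g
Ash% = 0.982 / 12.81 x 100 = 7.67%


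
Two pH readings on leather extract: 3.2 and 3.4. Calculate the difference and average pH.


Difference = 0.2
Average pH = 3.30


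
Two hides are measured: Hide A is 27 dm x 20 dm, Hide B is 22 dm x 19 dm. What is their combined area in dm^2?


958 dm^2


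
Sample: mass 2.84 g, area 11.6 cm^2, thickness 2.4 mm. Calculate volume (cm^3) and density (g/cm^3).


Thickness in cm = 2.4 / 10 = 0.24 cm
Volume = 11.6 x 0.24 = 2.784 cm^3
Density = 2.84 / 2.784 = 1.020 g/cm^3


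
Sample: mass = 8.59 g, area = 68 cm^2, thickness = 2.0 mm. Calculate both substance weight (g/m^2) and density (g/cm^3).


SW = 8.59 / 68 x 10000 = 1263.2 g/m^2
Volume = 68 x 2.0 / 10 = 13.60 cm^3
Density = 8.59 / 13.60 = 0.632 g/cm^3


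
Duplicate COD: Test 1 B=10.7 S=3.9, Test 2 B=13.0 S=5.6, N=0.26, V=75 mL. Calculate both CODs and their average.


COD1 = 188.6 mg/L
COD2 = 205.2 mg/L
Average = 196.9 mg/L

COD1 = (10.7 - 3.9) x 0.26 x 8000 / 75 = 188.6 mg/L
COD2 = (13.0 - 5.6) x 0.26 x 8000 / 75 = 205.2 mg/L
Average = (188.6 + 205.2) / 2 = 196.9 mg/L


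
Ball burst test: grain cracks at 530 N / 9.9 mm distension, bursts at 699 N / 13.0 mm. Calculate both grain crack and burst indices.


Crack index = 530 / 9.9 = 53.5 N/mm
Burst index = 699 / 13.0 = 53.8 N/mm


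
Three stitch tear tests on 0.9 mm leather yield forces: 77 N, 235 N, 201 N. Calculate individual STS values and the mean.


STS1 = 85.6 N/mm
STS2 = 261.1 N/mm
STS3 = 223.3 N/mm
Mean = 190.0 N/mm

STS1 = 77 / 0.9 = 85.6 N/mm
STS2 = 235 / 0.9 = 261.1 N/mm
STS3 = 201 / 0.9 = 223.3 N/mm
Mean = (85.6 + 261.1 + 223.3) / 3 = 190.0 N/mm


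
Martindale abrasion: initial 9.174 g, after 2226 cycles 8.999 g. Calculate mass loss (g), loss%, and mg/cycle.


Loss = 9.174 - 8.999 = 0.175 g
Loss% = 0.175 / 9.174 x 100 = 1.91%
Rate = 0.175 / 2226 x 1000 = 0.079 mg/cycle


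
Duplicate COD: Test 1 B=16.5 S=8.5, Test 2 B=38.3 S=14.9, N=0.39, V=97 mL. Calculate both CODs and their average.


COD1 = (16.5 - 8.5) x 0.39 x 8000 / 97 = 257.3 mg/L
COD2 = (38.3 - 14.9) x 0.39 x 8000 / 97 = 752.7 mg/L
Average = (257.3 + 752.7) / 2 = 505.0 mg/L


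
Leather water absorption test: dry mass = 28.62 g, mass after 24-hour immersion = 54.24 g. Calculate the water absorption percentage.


89.5%

Water absorbed = 54.24 - 28.62 = 25.62 g
WA% = 25.62 / 28.62 x 100 = 89.5%


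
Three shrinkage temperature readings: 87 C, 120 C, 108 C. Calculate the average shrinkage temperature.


105.0 C


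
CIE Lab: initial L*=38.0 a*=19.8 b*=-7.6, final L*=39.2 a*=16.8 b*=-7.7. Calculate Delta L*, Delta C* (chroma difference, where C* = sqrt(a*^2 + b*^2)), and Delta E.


Delta L* = 1.2
Delta C* = -2.73
Delta E = 3.23

Delta L* = 39.2 - 38.0 = 1.2
C1* = sqrt((19.8)^2 + (-7.6)^2) = 21.208
C2* = sqrt((16.8)^2 + (-7.7)^2) = 18.481
Delta C* = 18.481 - 21.208 = -2.73
Delta E = sqrt((1.2)^2 + (-3.0)^2 + (-0.1)^2) = 3.23


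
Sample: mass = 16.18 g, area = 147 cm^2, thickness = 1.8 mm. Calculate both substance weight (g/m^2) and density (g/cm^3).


SW = 16.18 / 147 x 10000 = 1100.7 g/m^2
Volume = 147 x 1.8 / 10 = 26.46 cm^3
Density = 16.18 / 26.46 = 0.611 g/cm^3


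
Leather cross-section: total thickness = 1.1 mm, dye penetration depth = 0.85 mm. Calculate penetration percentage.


Penetration% = 0.85 / 1.1 x 100
Penetration = 77.3%


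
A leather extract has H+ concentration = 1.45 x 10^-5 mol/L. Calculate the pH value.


pH = 4.84

pH = -log10[H+]
pH = -log10(1.45 x 10^-5) = 4.84


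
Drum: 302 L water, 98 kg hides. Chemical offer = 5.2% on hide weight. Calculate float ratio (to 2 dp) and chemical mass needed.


Float ratio = 302 / 98 = 3.08
Chemical = 98 x 5.2 / 100 = 5.096 kg


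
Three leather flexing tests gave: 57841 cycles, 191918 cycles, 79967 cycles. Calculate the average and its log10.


Average = 109909 cycles
log10 = 5.04

Average = (57841 + 191918 + 79967) / 3 = 109909 cycles
log10(109909) = 5.04


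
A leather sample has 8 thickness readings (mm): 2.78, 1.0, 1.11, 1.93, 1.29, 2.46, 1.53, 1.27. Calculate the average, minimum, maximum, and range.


Average = 1.67 mm
Min = 1.0 mm
Max = 2.78 mm
Range = 1.78 mm

Sum = 13.37
Average = 13.37 / 8 = 1.67 mm
Minimum = 1.0 mm
Maximum = 2.78 mm
Range = 2.78 - 1.0 = 1.78 mm


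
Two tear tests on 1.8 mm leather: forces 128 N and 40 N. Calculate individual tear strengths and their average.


Tear 1 = 71.1 N/mm
Tear 2 = 22.2 N/mm
Average = 46.7 N/mm

Tear 1 = 128 / 1.8 = 71.1 N/mm
Tear 2 = 40 / 1.8 = 22.2 N/mm
Average = (71.1 + 22.2) / 2 = 46.7 N/mm


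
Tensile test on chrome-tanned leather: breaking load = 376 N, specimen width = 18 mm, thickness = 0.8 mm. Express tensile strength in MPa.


Cross-section = 18 x 0.8 = 14.4 mm^2
TS = 376 / 14.4 = 26.11 MPa
(1 N/mm^2 = 1 MPa)


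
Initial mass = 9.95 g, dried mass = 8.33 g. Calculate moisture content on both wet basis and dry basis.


Moisture lost = 9.95 - 8.33 = 1.62 g
Wet basis MC = 1.62 / 9.95 x 100 = 16.3%
Dry basis MC = 1.62 / 8.33 x 100 = 19.4%


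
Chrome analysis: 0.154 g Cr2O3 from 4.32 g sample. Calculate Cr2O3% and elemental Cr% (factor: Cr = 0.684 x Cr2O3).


Cr2O3% = 0.154 / 4.32 x 100 = 3.56%
Cr% = 3.56 x 0.684 = 2.44%


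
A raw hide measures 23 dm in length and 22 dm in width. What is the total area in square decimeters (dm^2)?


506 dm^2


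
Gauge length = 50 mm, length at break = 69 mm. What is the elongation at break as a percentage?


Extension = 69 - 50 = 19 mm
Elongation = 19 / 50 x 100 = 38.0%


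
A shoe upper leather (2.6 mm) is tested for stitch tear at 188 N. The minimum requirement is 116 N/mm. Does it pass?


STS = 188 / 2.6 = 72.3 N/mm
Minimum required: 116 N/mm
Passes: No


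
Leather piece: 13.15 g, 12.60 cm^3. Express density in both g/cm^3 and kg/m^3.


Density = 13.15 / 12.60 = 1.044 g/cm^3
Convert: 1.044 x 1000 = 1044 kg/m^3


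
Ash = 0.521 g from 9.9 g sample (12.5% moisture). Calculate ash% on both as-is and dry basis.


As-is ash% = 0.521 / 9.9 x 100 = 5.26%
Dry mass = 9.9 x (100 - 12.5) / 100 = 8.6625 g
Dry-basis ash% = 0.521 / 8.6625 x 100 = 6.01%


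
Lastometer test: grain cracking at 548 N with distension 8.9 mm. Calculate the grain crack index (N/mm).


Grain crack index = force / distension
Index = 548 / 8.9 = 61.6 N/mm


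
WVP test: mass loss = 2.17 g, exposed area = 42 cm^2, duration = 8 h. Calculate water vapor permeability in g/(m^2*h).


WVP = mass_loss / (area x time) x 10000
WVP = 2.17 / (42 x 8) x 10000
WVP = 2.17 / 336 x 10000 = 64.58 g/(m^2*h)


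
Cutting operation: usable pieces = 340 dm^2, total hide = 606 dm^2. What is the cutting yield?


56.1%


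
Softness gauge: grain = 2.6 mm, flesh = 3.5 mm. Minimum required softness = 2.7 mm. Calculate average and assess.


Average softness = 3.05 mm
Meets requirement: Yes

Average = (2.6 + 3.5) / 2 = 3.05 mm
Minimum = 2.7 mm
Meets requirement: Yes


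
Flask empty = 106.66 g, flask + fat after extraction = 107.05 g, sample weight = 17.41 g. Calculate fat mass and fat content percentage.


Fat mass = 107.05 - 106.66 = 0.39 g
Fat% = 0.39 / 17.41 x 100 = 2.2%


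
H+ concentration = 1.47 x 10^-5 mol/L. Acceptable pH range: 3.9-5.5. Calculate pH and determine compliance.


pH = -log10(1.47 x 10^-5) = 4.83
Range: 3.9 to 5.5
Compliant: Yes


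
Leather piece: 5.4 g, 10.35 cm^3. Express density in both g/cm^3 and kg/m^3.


0.522 g/cm^3
522 kg/m^3

Density = 5.4 / 10.35 = 0.522 g/cm^3
Convert: 0.522 x 1000 = 522 kg/m^3


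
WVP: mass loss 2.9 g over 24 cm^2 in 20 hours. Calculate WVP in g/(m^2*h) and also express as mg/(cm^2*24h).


WVP = 2.9 / (24 x 20) x 10000 = 60.42 g/(m^2*h)
Mass loss in mg = 2.9 x 1000 = 2900 mg
Per cm^2 per 24h in mg: 2900 x 24 / (24 x 20) = 69600 / 480 = 145.00 mg/(cm^2*24h)


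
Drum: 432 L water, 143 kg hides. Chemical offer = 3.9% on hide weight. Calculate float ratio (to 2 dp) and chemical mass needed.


Float ratio = 3.02
Chemical needed = 5.577 kg


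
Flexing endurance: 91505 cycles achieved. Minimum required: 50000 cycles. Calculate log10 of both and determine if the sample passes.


Achieved: log10 = 4.96
Required: log10 = 4.70
Passes: Yes

log10(91505) = 4.96
log10(50000) = 4.70
Passes: Yes


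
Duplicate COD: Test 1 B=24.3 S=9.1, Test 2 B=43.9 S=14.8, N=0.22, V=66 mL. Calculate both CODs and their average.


COD1 = (24.3 - 9.1) x 0.22 x 8000 / 66 = 405.3 mg/L
COD2 = (43.9 - 14.8) x 0.22 x 8000 / 66 = 776.0 mg/L
Average = (405.3 + 776.0) / 2 = 590.7 mg/L


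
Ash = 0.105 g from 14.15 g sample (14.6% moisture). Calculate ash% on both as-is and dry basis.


As-is ash% = 0.105 / 14.15 x 100 = 0.74%
Dry mass = 14.15 x (100 - 14.6) / 100 = 12.0841 g
Dry-basis ash% = 0.105 / 12.0841 x 100 = 0.87%


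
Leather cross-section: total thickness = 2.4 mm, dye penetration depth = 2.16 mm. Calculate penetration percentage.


90.0%

Penetration% = 2.16 / 2.4 x 100
Penetration = 90.0%


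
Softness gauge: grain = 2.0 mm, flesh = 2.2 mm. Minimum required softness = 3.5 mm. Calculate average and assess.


Average = (2.0 + 2.2) / 2 = 2.10 mm
Minimum = 3.5 mm
Meets requirement: No


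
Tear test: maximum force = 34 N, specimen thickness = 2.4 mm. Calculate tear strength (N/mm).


Tear strength = force / thickness
Tear = 34 / 2.4 = 14.2 N/mm


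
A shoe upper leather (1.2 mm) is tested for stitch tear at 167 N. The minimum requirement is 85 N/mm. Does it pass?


STS = 167 / 1.2 = 139.2 N/mm
Minimum required: 85 N/mm
Passes: Yes


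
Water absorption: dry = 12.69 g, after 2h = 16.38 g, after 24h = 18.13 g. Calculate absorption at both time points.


WA (2h) = (16.38 - 12.69) / 12.69 x 100 = 29.1%
WA (24h) = (18.13 - 12.69) / 12.69 x 100 = 42.9%


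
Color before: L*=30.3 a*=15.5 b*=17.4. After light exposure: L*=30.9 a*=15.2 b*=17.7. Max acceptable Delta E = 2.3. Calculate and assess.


dL = 0.6, da = -0.3, db = 0.3
dE = sqrt((0.6)^2 + (-0.3)^2 + (0.3)^2) = 0.73
Max = 2.3
Passes: Yes


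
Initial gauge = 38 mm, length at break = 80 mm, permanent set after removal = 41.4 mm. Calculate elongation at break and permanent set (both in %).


Elongation at break = 110.5%
Permanent set = 8.9%


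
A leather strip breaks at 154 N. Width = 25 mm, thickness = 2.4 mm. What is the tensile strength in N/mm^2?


Cross-sectional area = 25 x 2.4 = 60.0 mm^2
Tensile strength = 154 / 60.0 = 2.57 N/mm^2


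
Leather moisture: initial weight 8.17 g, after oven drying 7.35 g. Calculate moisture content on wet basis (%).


Moisture = 8.17 - 7.35 = 0.82 g
MC = 0.82 / 8.17 x 100 = 10.0%


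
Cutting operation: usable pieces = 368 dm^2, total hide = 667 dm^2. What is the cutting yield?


Yield = usable / total x 100
Yield = 368 / 667 x 100 = 55.2%


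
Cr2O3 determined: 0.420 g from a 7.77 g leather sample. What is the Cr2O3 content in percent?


5.41%

Cr2O3% = 0.420 / 7.77 x 100
Cr2O3% = 5.41%


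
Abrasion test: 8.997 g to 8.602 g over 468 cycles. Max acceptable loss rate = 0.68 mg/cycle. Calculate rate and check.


Rate = 0.844 mg/cycle
Passes: No


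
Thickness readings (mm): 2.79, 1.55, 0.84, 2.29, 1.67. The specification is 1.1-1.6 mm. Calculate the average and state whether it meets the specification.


Average = 1.83 mm
Within specification: No

Sum = 9.14
Average = 9.14 / 5 = 1.83 mm
Specification range: 1.1 to 1.6 mm
Within spec: No


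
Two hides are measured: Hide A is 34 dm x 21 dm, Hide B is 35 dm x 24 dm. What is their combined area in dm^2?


1554 dm^2

Hide A area = 34 x 21 = 714 dm^2
Hide B area = 35 x 24 = 840 dm^2
Total = 714 + 840 = 1554 dm^2


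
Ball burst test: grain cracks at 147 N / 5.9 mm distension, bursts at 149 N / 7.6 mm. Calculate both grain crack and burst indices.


Crack index = 24.9 N/mm
Burst index = 19.6 N/mm

Crack index = 147 / 5.9 = 24.9 N/mm
Burst index = 149 / 7.6 = 19.6 N/mm


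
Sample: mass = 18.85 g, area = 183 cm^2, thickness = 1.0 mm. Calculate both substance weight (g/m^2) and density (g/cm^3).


SW = 18.85 / 183 x 10000 = 1030.1 g/m^2
Volume = 183 x 1.0 / 10 = 18.30 cm^3
Density = 18.85 / 18.30 = 1.030 g/cm^3


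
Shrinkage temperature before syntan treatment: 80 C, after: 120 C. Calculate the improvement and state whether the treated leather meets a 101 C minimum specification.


Improvement = 40 C
Meets 101 C spec: Yes

Improvement = 120 - 80 = 40 C
Spec check: 120 C >= 101 C? Yes


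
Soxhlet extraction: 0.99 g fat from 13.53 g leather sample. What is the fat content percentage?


Fat content = 0.99 / 13.53 x 100
Fat = 7.3%


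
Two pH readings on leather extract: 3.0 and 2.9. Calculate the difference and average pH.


Difference = |3.0 - 2.9| = 0.1
Average = (3.0 + 2.9) / 2 = 2.95


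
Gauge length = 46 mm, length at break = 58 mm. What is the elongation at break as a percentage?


26.1%

Extension = 58 - 46 = 12 mm
Elongation = 12 / 46 x 100 = 26.1%


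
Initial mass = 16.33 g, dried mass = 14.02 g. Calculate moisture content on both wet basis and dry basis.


Wet basis = 14.1%
Dry basis = 16.5%

Moisture lost = 16.33 - 14.02 = 2.31 g
Wet basis MC = 2.31 / 16.33 x 100 = 14.1%
Dry basis MC = 2.31 / 14.02 x 100 = 16.5%


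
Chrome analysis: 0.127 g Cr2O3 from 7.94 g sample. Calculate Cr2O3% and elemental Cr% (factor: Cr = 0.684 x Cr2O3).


Cr2O3 = 1.60%
Cr = 1.09%

Cr2O3% = 0.127 / 7.94 x 100 = 1.60%
Cr% = 1.60 x 0.684 = 1.09%


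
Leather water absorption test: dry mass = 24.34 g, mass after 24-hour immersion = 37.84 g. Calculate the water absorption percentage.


Water absorbed = 37.84 - 24.34 = 13.50 g
WA% = 13.50 / 24.34 x 100 = 55.5%


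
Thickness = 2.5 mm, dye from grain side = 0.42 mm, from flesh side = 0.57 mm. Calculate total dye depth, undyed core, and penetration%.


Total dyed = 0.42 + 0.57 = 0.99 mm
Undyed core = 2.5 - 0.99 = 1.51 mm
Penetration = 0.99 / 2.5 x 100 = 39.6%


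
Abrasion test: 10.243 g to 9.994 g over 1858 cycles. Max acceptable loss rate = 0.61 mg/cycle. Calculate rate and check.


Loss = 10.243 - 9.994 = 0.249 g
Rate = 0.249 g / 1858 cycles x 1000 = 0.134 mg/cycle
Max = 0.61 mg/cycle
Passes: Yes
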